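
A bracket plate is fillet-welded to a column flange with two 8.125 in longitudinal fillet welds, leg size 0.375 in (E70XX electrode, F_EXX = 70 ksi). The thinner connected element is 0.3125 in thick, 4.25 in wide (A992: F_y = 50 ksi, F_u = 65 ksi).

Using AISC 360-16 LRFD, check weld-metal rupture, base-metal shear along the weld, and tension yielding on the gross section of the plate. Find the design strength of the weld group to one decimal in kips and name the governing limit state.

59.8 kips (gross-section yield governs)

Weld metal: throat = 0.707×0.375 = 0.26513 in, L = 2×8.125 = 16.25 in. φR_n = 0.75 × 0.6 × 70 × 0.26513 × 16.25 = 135.7 kips.
Base metal shear (0.3125 in plate): yield φR_n = 1.0×0.6×50×0.3125×16.25 = 152.3 kips; rupture φR_n = 0.75×0.6×65×0.3125×16.25 = 148.5 kips; take 148.5 kips (rupture).
Tension yield (gross): A_g = 4.25×0.3125 = 1.3281 in². φR_n = 0.90 × 50 × 1.3281 = 59.8 kips.
Governing: min(135.7, 148.5, 59.8) = 59.8 kips → gross-section yield.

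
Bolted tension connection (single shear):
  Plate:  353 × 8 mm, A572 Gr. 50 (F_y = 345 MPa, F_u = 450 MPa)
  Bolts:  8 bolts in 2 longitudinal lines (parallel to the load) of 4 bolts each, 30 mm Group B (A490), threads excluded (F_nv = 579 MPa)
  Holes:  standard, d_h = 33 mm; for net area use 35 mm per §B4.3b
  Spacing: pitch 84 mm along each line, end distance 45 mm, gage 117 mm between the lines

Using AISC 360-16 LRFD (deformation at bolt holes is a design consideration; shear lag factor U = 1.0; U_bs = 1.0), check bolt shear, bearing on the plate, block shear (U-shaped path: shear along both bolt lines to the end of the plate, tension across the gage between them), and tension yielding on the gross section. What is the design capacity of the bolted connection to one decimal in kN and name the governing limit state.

786.8 kN (block shear governs)

Bolt shear: A_b = π(30)²/4 = 706.86 mm². φR_n = 0.75 × 579 × 706.86 × 8 × 1 = 2455.6 kN.
Bearing (8 mm plate, F_u = 450 MPa): end bolts L_c = 45 − 33/2 = 28.5, R_n = min(1.2×28.5×8×450, 2.4×30×8×450) = 123.12 kN/bolt; interior L_c = 84 − 33 = 51, R_n = 220.32 kN/bolt. φR_n = 0.75 × (2×123.12 + 6×220.32) = 1176.1 kN.
Block shear: shear path 2×[45+3×84] = 2×297 mm, A_gv = 4752, A_nv = 2×(297 − 3.5×35)×8 = 2792 mm²; tension across gage: (117 − 1×35)×8 = 656 mm². R_n = min(0.6×450×2792, 0.6×345×4752) + 1.0×450×656 = min(753.84, 983.66) + 295.2 = 1049 kN. φR_n = 0.75 × 1049 = 786.8 kN.
Tension yield (gross): A_g = 353×8 = 2824 mm². φR_n = 0.90 × 345 × 2824 = 876.9 kN.
Governing: min(2455.6, 1176.1, 786.8, 876.9) = 786.8 kN → block shear.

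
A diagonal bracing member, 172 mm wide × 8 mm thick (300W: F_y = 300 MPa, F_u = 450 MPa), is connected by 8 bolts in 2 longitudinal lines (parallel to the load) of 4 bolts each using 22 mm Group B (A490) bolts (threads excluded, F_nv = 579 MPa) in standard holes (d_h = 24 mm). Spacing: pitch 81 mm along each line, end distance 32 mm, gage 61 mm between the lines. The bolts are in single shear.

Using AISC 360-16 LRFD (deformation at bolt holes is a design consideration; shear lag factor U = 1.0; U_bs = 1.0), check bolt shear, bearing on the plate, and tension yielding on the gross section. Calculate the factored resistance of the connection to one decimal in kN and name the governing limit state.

371.5 kN (gross-section yield governs)

Bolt shear: A_b = π(22)²/4 = 380.13 mm². φR_n = 0.75 × 579 × 380.13 × 8 × 1 = 1320.6 kN.
Bearing (8 mm plate, F_u = 450 MPa): end bolts L_c = 32 − 24/2 = 20, R_n = min(1.2×20×8×450, 2.4×22×8×450) = 86.4 kN/bolt; interior L_c = 81 − 24 = 57, R_n = 190.08 kN/bolt. φR_n = 0.75 × (2×86.4 + 6×190.08) = 985.0 kN.
Tension yield (gross): A_g = 172×8 = 1376 mm². φR_n = 0.90 × 300 × 1376 = 371.5 kN.
Governing: min(1320.6, 985.0, 371.5) = 371.5 kN → gross-section yield.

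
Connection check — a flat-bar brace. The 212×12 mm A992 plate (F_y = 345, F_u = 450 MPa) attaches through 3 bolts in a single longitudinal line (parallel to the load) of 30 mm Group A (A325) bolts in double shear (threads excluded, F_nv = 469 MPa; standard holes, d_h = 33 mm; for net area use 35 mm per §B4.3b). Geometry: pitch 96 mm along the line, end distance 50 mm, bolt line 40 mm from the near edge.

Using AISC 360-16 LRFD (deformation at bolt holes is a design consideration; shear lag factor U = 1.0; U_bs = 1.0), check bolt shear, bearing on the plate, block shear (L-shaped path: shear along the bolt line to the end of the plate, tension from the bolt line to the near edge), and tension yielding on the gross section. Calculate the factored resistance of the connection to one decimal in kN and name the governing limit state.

Bolt shear: A_b = π(30)²/4 = 706.86 mm². φR_n = 0.75 × 469 × 706.86 × 3 × 2 = 1491.8 kN.
Bearing (12 mm plate, F_u = 450 MPa): end bolts L_c = 50 − 33/2 = 33.5, R_n = min(1.2×33.5×12×450, 2.4×30×12×450) = 217.08 kN/bolt; interior L_c = 96 − 33 = 63, R_n = 388.8 kN/bolt. φR_n = 0.75 × (1×217.08 + 2×388.8) = 746.0 kN.
Block shear: shear path 1×[50+2×96] = 1×242 mm, A_gv = 2904, A_nv = 1×(242 − 2.5×35)×12 = 1854 mm²; tension to near edge: (40 − 0.5×35)×12 = 270 mm². R_n = min(0.6×450×1854, 0.6×345×2904) + 1.0×450×270 = min(500.58, 601.13) + 121.5 = 622.08 kN. φR_n = 0.75 × 622.08 = 466.6 kN.
Tension yield (gross): A_g = 212×12 = 2544 mm². φR_n = 0.90 × 345 × 2544 = 789.9 kN.
Governing: min(1491.8, 746.0, 466.6, 789.9) = 466.6 kN → block shear.

466.6 kN (block shear governs)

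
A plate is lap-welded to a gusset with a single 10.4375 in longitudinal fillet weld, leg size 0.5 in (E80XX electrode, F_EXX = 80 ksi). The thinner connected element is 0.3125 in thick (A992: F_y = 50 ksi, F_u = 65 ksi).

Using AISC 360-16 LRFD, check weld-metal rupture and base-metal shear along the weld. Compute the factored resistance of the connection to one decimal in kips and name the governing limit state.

Weld metal: throat = 0.707×0.5 = 0.3535 in, L = 10.4375 in. φR_n = 0.75 × 0.6 × 80 × 0.3535 × 10.4375 = 132.8 kips.
Base metal shear (0.3125 in plate): yield φR_n = 1.0×0.6×50×0.3125×10.4375 = 97.9 kips; rupture φR_n = 0.75×0.6×65×0.3125×10.4375 = 95.4 kips; take 95.4 kips (rupture).
Governing: min(132.8, 95.4) = 95.4 kips → base-metal shear.

95.4 kips (base-metal shear governs)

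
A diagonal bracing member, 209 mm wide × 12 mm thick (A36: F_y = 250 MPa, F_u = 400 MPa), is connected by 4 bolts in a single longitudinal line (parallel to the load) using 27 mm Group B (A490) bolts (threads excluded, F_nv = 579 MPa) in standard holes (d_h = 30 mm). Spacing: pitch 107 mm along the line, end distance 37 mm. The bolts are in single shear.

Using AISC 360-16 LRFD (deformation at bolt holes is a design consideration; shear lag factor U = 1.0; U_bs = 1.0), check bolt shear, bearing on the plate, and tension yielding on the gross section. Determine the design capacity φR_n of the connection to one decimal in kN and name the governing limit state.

Bolt shear: A_b = π(27)²/4 = 572.56 mm². φR_n = 0.75 × 579 × 572.56 × 4 × 1 = 994.5 kN.
Bearing (12 mm plate, F_u = 400 MPa): end bolts L_c = 37 − 30/2 = 22, R_n = min(1.2×22×12×400, 2.4×27×12×400) = 126.72 kN/bolt; interior L_c = 107 − 30 = 77, R_n = 311.04 kN/bolt. φR_n = 0.75 × (1×126.72 + 3×311.04) = 794.9 kN.
Tension yield (gross): A_g = 209×12 = 2508 mm². φR_n = 0.90 × 250 × 2508 = 564.3 kN.
Governing: min(994.5, 794.9, 564.3) = 564.3 kN → gross-section yield.

564.3 kN (gross-section yield governs)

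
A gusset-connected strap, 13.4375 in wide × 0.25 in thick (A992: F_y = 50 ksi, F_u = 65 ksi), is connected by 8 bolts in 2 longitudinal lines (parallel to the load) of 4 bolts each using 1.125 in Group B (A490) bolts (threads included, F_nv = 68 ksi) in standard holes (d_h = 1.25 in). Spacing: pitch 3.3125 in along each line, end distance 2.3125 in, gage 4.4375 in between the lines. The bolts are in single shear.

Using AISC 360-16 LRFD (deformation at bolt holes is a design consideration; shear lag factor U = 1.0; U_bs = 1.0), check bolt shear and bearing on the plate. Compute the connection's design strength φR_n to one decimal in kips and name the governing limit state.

Bolt shear: A_b = π(1.125)²/4 = 0.99402 in². φR_n = 0.75 × 68 × 0.99402 × 8 × 1 = 405.6 kips.
Bearing (0.25 in plate, F_u = 65 ksi): end bolts L_c = 2.3125 − 1.25/2 = 1.6875, R_n = min(1.2×1.6875×0.25×65, 2.4×1.125×0.25×65) = 32.906 kips/bolt; interior L_c = 3.3125 − 1.25 = 2.0625, R_n = 40.219 kips/bolt. φR_n = 0.75 × (2×32.906 + 6×40.219) = 230.3 kips.
Governing: min(405.6, 230.3) = 230.3 kips → bearing.

230.3 kips (bearing governs)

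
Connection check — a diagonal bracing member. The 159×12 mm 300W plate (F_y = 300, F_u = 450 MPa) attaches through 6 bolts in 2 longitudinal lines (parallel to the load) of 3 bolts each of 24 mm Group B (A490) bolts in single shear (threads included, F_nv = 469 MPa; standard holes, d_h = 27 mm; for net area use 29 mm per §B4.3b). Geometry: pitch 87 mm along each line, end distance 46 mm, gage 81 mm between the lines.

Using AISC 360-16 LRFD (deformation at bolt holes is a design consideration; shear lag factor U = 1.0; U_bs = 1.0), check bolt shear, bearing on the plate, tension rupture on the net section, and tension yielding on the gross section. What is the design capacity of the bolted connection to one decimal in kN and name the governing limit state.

409.1 kN (net-section rupture governs)

Bolt shear: A_b = π(24)²/4 = 452.39 mm². φR_n = 0.75 × 469 × 452.39 × 6 × 1 = 954.8 kN.
Bearing (12 mm plate, F_u = 450 MPa): end bolts L_c = 46 − 27/2 = 32.5, R_n = min(1.2×32.5×12×450, 2.4×24×12×450) = 210.6 kN/bolt; interior L_c = 87 − 27 = 60, R_n = 311.04 kN/bolt. φR_n = 0.75 × (2×210.6 + 4×311.04) = 1249.0 kN.
Tension rupture (net): A_n = (159 − 2×29)×12 = 1212 mm² (U = 1.0, A_e = A_n). φR_n = 0.75 × 450 × 1212 = 409.1 kN.
Tension yield (gross): A_g = 159×12 = 1908 mm². φR_n = 0.90 × 300 × 1908 = 515.2 kN.
Governing: min(954.8, 1249.0, 409.1, 515.2) = 409.1 kN → net-section rupture.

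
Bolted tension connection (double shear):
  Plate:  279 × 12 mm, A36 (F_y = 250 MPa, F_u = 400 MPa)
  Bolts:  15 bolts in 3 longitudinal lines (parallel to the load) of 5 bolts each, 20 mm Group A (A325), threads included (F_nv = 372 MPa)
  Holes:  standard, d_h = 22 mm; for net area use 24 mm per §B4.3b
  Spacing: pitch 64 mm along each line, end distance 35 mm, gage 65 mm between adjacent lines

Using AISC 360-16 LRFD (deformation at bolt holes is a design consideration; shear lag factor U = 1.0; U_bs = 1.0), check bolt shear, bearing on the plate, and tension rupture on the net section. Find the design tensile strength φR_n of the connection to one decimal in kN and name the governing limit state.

Bolt shear: A_b = π(20)²/4 = 314.16 mm². φR_n = 0.75 × 372 × 314.16 × 15 × 2 = 2629.5 kN.
Bearing (12 mm plate, F_u = 400 MPa): end bolts L_c = 35 − 22/2 = 24, R_n = min(1.2×24×12×400, 2.4×20×12×400) = 138.24 kN/bolt; interior L_c = 64 − 22 = 42, R_n = 230.4 kN/bolt. φR_n = 0.75 × (3×138.24 + 12×230.4) = 2384.6 kN.
Tension rupture (net): A_n = (279 − 3×24)×12 = 2484 mm² (U = 1.0, A_e = A_n). φR_n = 0.75 × 400 × 2484 = 745.2 kN.
Governing: min(2629.5, 2384.6, 745.2) = 745.2 kN → net-section rupture.

745.2 kN (net-section rupture governs)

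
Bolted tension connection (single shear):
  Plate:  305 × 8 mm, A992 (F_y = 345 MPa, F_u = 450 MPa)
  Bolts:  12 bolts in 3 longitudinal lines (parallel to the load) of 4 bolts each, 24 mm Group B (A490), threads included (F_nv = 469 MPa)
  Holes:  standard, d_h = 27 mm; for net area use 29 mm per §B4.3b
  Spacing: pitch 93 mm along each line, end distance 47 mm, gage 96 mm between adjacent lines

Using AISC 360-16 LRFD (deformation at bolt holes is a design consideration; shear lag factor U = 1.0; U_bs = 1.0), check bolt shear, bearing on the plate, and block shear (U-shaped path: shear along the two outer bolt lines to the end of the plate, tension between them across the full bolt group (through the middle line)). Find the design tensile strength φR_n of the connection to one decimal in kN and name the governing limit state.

1089.2 kN (block shear governs)

Bolt shear: A_b = π(24)²/4 = 452.39 mm². φR_n = 0.75 × 469 × 452.39 × 12 × 1 = 1909.5 kN.
Bearing (8 mm plate, F_u = 450 MPa): end bolts L_c = 47 − 27/2 = 33.5, R_n = min(1.2×33.5×8×450, 2.4×24×8×450) = 144.72 kN/bolt; interior L_c = 93 − 27 = 66, R_n = 207.36 kN/bolt. φR_n = 0.75 × (3×144.72 + 9×207.36) = 1725.3 kN.
Block shear: shear path 2×[47+3×93] = 2×326 mm, A_gv = 5216, A_nv = 2×(326 − 3.5×29)×8 = 3592 mm²; tension across gage: (192 − 2×29)×8 = 1072 mm². R_n = min(0.6×450×3592, 0.6×345×5216) + 1.0×450×1072 = min(969.84, 1079.7) + 482.4 = 1452.2 kN. φR_n = 0.75 × 1452.2 = 1089.2 kN.
Governing: min(1909.5, 1725.3, 1089.2) = 1089.2 kN → block shear.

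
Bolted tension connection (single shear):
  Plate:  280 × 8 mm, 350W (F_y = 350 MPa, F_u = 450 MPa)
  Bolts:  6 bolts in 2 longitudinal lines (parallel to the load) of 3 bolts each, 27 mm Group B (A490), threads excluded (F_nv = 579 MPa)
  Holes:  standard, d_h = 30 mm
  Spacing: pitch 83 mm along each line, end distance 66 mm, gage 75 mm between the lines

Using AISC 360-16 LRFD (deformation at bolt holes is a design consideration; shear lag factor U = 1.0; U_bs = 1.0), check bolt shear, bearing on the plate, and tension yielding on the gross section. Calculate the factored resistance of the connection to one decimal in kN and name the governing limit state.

Bolt shear: A_b = π(27)²/4 = 572.56 mm². φR_n = 0.75 × 579 × 572.56 × 6 × 1 = 1491.8 kN.
Bearing (8 mm plate, F_u = 450 MPa): end bolts L_c = 66 − 30/2 = 51, R_n = min(1.2×51×8×450, 2.4×27×8×450) = 220.32 kN/bolt; interior L_c = 83 − 30 = 53, R_n = 228.96 kN/bolt. φR_n = 0.75 × (2×220.32 + 4×228.96) = 1017.4 kN.
Tension yield (gross): A_g = 280×8 = 2240 mm². φR_n = 0.90 × 350 × 2240 = 705.6 kN.
Governing: min(1491.8, 1017.4, 705.6) = 705.6 kN → gross-section yield.

705.6 kN (gross-section yield governs)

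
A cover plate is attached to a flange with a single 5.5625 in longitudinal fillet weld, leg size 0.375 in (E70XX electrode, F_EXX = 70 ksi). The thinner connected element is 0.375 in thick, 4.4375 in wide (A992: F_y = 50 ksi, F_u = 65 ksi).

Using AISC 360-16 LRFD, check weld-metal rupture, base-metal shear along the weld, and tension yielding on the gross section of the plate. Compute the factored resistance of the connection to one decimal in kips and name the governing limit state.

46.5 kips (weld metal governs)

Weld metal: throat = 0.707×0.375 = 0.26513 in, L = 5.5625 in. φR_n = 0.75 × 0.6 × 70 × 0.26513 × 5.5625 = 46.5 kips.
Base metal shear (0.375 in plate): yield φR_n = 1.0×0.6×50×0.375×5.5625 = 62.6 kips; rupture φR_n = 0.75×0.6×65×0.375×5.5625 = 61.0 kips; take 61.0 kips (rupture).
Tension yield (gross): A_g = 4.4375×0.375 = 1.6641 in². φR_n = 0.90 × 50 × 1.6641 = 74.9 kips.
Governing: min(46.5, 61.0, 74.9) = 46.5 kips → weld metal.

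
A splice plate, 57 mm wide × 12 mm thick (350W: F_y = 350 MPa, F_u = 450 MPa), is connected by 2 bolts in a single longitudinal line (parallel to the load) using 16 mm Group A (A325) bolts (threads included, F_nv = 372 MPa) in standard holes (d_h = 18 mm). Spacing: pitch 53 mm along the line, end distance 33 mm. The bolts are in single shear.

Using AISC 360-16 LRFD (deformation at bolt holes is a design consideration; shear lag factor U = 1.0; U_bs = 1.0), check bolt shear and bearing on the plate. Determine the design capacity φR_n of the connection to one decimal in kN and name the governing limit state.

112.2 kN (bolt shear governs)

Bolt shear: A_b = π(16)²/4 = 201.06 mm². φR_n = 0.75 × 372 × 201.06 × 2 × 1 = 112.2 kN.
Bearing (12 mm plate, F_u = 450 MPa): end bolts L_c = 33 − 18/2 = 24, R_n = min(1.2×24×12×450, 2.4×16×12×450) = 155.52 kN/bolt; interior L_c = 53 − 18 = 35, R_n = 207.36 kN/bolt. φR_n = 0.75 × (1×155.52 + 1×207.36) = 272.2 kN.
Governing: min(112.2, 272.2) = 112.2 kN → bolt shear.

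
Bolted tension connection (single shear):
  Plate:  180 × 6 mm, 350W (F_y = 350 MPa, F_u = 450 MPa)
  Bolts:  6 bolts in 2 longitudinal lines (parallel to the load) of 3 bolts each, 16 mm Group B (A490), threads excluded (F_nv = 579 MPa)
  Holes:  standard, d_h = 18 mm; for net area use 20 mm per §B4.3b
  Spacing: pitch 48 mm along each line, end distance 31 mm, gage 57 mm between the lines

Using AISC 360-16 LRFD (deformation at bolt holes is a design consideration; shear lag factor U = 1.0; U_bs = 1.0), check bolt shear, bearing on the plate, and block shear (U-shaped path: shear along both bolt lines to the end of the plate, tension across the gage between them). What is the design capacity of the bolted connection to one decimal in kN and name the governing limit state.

Bolt shear: A_b = π(16)²/4 = 201.06 mm². φR_n = 0.75 × 579 × 201.06 × 6 × 1 = 523.9 kN.
Bearing (6 mm plate, F_u = 450 MPa): end bolts L_c = 31 − 18/2 = 22, R_n = min(1.2×22×6×450, 2.4×16×6×450) = 71.28 kN/bolt; interior L_c = 48 − 18 = 30, R_n = 97.2 kN/bolt. φR_n = 0.75 × (2×71.28 + 4×97.2) = 398.5 kN.
Block shear: shear path 2×[31+2×48] = 2×127 mm, A_gv = 1524, A_nv = 2×(127 − 2.5×20)×6 = 924 mm²; tension across gage: (57 − 1×20)×6 = 222 mm². R_n = min(0.6×450×924, 0.6×350×1524) + 1.0×450×222 = min(249.48, 320.04) + 99.9 = 349.38 kN. φR_n = 0.75 × 349.38 = 262.0 kN.
Governing: min(523.9, 398.5, 262.0) = 262.0 kN → block shear.

262.0 kN (block shear governs)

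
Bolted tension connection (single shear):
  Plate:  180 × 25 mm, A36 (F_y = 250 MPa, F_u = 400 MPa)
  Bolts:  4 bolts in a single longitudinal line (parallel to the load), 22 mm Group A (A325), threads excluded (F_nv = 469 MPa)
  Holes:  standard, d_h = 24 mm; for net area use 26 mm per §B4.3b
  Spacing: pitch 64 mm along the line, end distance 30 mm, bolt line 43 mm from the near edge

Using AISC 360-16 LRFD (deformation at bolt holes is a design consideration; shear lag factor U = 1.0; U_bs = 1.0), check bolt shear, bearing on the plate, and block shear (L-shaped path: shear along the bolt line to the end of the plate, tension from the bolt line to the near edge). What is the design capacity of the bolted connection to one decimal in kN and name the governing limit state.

534.8 kN (bolt shear governs)

Bolt shear: A_b = π(22)²/4 = 380.13 mm². φR_n = 0.75 × 469 × 380.13 × 4 × 1 = 534.8 kN.
Bearing (25 mm plate, F_u = 400 MPa): end bolts L_c = 30 − 24/2 = 18, R_n = min(1.2×18×25×400, 2.4×22×25×400) = 216 kN/bolt; interior L_c = 64 − 24 = 40, R_n = 480 kN/bolt. φR_n = 0.75 × (1×216 + 3×480) = 1242.0 kN.
Block shear: shear path 1×[30+3×64] = 1×222 mm, A_gv = 5550, A_nv = 1×(222 − 3.5×26)×25 = 3275 mm²; tension to near edge: (43 − 0.5×26)×25 = 750 mm². R_n = min(0.6×400×3275, 0.6×250×5550) + 1.0×400×750 = min(786, 832.5) + 300 = 1086 kN. φR_n = 0.75 × 1086 = 814.5 kN.
Governing: min(534.8, 1242.0, 814.5) = 534.8 kN → bolt shear.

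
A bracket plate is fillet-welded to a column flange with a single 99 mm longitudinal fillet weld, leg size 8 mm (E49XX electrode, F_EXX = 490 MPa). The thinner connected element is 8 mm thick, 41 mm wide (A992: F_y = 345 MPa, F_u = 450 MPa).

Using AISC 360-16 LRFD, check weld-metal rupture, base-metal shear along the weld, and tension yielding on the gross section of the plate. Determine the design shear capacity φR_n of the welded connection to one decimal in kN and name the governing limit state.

Weld metal: throat = 0.707×8 = 5.656 mm, L = 99 mm. φR_n = 0.75 × 0.6 × 490 × 5.656 × 99 = 123.5 kN.
Base metal shear (8 mm plate): yield φR_n = 1.0×0.6×345×8×99 = 163.9 kN; rupture φR_n = 0.75×0.6×450×8×99 = 160.4 kN; take 160.4 kN (rupture).
Tension yield (gross): A_g = 41×8 = 328 mm². φR_n = 0.90 × 345 × 328 = 101.8 kN.
Governing: min(123.5, 160.4, 101.8) = 101.8 kN → gross-section yield.

101.8 kN (gross-section yield governs)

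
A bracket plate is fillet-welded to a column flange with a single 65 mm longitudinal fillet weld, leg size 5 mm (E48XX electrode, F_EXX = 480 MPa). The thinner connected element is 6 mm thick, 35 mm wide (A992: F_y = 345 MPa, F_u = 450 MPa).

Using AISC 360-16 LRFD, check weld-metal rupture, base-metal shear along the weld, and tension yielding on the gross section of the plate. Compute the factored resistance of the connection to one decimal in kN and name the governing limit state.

Weld metal: throat = 0.707×5 = 3.535 mm, L = 65 mm. φR_n = 0.75 × 0.6 × 480 × 3.535 × 65 = 49.6 kN.
Base metal shear (6 mm plate): yield φR_n = 1.0×0.6×345×6×65 = 80.7 kN; rupture φR_n = 0.75×0.6×450×6×65 = 79.0 kN; take 79.0 kN (rupture).
Tension yield (gross): A_g = 35×6 = 210 mm². φR_n = 0.90 × 345 × 210 = 65.2 kN.
Governing: min(49.6, 79.0, 65.2) = 49.6 kN → weld metal.

49.6 kN (weld metal governs)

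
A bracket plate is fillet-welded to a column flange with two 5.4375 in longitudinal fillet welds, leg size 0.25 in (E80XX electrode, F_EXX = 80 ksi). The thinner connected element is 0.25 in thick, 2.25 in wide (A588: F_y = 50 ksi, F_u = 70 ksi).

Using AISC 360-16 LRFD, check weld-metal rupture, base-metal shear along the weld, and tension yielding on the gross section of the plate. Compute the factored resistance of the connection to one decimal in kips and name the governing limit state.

Weld metal: throat = 0.707×0.25 = 0.17675 in, L = 2×5.4375 = 10.875 in. φR_n = 0.75 × 0.6 × 80 × 0.17675 × 10.875 = 69.2 kips.
Base metal shear (0.25 in plate): yield φR_n = 1.0×0.6×50×0.25×10.875 = 81.6 kips; rupture φR_n = 0.75×0.6×70×0.25×10.875 = 85.6 kips; take 81.6 kips (yield).
Tension yield (gross): A_g = 2.25×0.25 = 0.5625 in². φR_n = 0.90 × 50 × 0.5625 = 25.3 kips.
Governing: min(69.2, 81.6, 25.3) = 25.3 kips → gross-section yield.

25.3 kips (gross-section yield governs)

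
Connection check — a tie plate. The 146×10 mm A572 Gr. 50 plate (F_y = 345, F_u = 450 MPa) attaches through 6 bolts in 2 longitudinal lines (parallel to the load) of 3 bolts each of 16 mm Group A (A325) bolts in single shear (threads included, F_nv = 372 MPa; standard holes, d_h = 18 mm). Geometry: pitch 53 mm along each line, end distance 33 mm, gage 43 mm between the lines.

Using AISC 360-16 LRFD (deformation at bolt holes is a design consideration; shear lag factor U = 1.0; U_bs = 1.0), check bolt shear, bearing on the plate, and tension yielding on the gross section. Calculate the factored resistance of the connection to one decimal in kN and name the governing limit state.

Bolt shear: A_b = π(16)²/4 = 201.06 mm². φR_n = 0.75 × 372 × 201.06 × 6 × 1 = 336.6 kN.
Bearing (10 mm plate, F_u = 450 MPa): end bolts L_c = 33 − 18/2 = 24, R_n = min(1.2×24×10×450, 2.4×16×10×450) = 129.6 kN/bolt; interior L_c = 53 − 18 = 35, R_n = 172.8 kN/bolt. φR_n = 0.75 × (2×129.6 + 4×172.8) = 712.8 kN.
Tension yield (gross): A_g = 146×10 = 1460 mm². φR_n = 0.90 × 345 × 1460 = 453.3 kN.
Governing: min(336.6, 712.8, 453.3) = 336.6 kN → bolt shear.

336.6 kN (bolt shear governs)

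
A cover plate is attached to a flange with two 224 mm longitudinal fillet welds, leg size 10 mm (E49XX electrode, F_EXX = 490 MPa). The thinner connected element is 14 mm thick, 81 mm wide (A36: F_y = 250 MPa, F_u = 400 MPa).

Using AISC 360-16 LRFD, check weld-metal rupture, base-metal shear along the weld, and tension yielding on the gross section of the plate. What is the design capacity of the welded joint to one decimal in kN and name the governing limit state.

Weld metal: throat = 0.707×10 = 7.07 mm, L = 2×224 = 448 mm. φR_n = 0.75 × 0.6 × 490 × 7.07 × 448 = 698.4 kN.
Base metal shear (14 mm plate): yield φR_n = 1.0×0.6×250×14×448 = 940.8 kN; rupture φR_n = 0.75×0.6×400×14×448 = 1129.0 kN; take 940.8 kN (yield).
Tension yield (gross): A_g = 81×14 = 1134 mm². φR_n = 0.90 × 250 × 1134 = 255.2 kN.
Governing: min(698.4, 940.8, 255.2) = 255.2 kN → gross-section yield.

255.2 kN (gross-section yield governs)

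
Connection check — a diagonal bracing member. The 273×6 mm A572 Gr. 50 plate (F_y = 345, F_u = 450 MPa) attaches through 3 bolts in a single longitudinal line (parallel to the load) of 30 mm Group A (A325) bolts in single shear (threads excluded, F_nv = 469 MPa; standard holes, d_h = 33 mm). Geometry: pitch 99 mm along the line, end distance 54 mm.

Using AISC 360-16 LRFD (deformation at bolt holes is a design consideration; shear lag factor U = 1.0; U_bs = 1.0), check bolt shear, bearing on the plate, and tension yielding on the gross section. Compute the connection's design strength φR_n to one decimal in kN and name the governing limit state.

382.7 kN (bearing governs)

Bolt shear: A_b = π(30)²/4 = 706.86 mm². φR_n = 0.75 × 469 × 706.86 × 3 × 1 = 745.9 kN.
Bearing (6 mm plate, F_u = 450 MPa): end bolts L_c = 54 − 33/2 = 37.5, R_n = min(1.2×37.5×6×450, 2.4×30×6×450) = 121.5 kN/bolt; interior L_c = 99 − 33 = 66, R_n = 194.4 kN/bolt. φR_n = 0.75 × (1×121.5 + 2×194.4) = 382.7 kN.
Tension yield (gross): A_g = 273×6 = 1638 mm². φR_n = 0.90 × 345 × 1638 = 508.6 kN.
Governing: min(745.9, 382.7, 508.6) = 382.7 kN → bearing.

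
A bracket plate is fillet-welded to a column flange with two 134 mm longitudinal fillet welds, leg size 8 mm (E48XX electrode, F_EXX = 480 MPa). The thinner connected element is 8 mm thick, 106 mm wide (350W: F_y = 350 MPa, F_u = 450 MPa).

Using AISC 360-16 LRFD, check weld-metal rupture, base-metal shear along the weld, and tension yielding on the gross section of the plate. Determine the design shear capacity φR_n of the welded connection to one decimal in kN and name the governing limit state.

267.1 kN (gross-section yield governs)

Weld metal: throat = 0.707×8 = 5.656 mm, L = 2×134 = 268 mm. φR_n = 0.75 × 0.6 × 480 × 5.656 × 268 = 327.4 kN.
Base metal shear (8 mm plate): yield φR_n = 1.0×0.6×350×8×268 = 450.2 kN; rupture φR_n = 0.75×0.6×450×8×268 = 434.2 kN; take 434.2 kN (rupture).
Tension yield (gross): A_g = 106×8 = 848 mm². φR_n = 0.90 × 350 × 848 = 267.1 kN.
Governing: min(327.4, 434.2, 267.1) = 267.1 kN → gross-section yield.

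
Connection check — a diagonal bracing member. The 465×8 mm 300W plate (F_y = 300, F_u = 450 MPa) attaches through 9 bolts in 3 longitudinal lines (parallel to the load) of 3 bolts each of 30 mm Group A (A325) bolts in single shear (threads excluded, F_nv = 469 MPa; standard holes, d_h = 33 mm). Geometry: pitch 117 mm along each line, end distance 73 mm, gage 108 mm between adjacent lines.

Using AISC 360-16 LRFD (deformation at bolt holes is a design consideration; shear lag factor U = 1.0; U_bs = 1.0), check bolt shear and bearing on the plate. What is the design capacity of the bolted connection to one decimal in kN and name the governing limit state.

Bolt shear: A_b = π(30)²/4 = 706.86 mm². φR_n = 0.75 × 469 × 706.86 × 9 × 1 = 2237.7 kN.
Bearing (8 mm plate, F_u = 450 MPa): end bolts L_c = 73 − 33/2 = 56.5, R_n = min(1.2×56.5×8×450, 2.4×30×8×450) = 244.08 kN/bolt; interior L_c = 117 − 33 = 84, R_n = 259.2 kN/bolt. φR_n = 0.75 × (3×244.08 + 6×259.2) = 1715.6 kN.
Governing: min(2237.7, 1715.6) = 1715.6 kN → bearing.

1715.6 kN (bearing governs)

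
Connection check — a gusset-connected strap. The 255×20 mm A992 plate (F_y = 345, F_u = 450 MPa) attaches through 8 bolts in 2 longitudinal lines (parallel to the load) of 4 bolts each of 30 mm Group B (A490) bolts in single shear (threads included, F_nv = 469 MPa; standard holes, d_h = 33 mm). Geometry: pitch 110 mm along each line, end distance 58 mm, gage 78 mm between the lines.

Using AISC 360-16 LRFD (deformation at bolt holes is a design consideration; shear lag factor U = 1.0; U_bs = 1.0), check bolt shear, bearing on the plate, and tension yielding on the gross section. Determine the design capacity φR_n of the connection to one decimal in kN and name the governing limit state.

Bolt shear: A_b = π(30)²/4 = 706.86 mm². φR_n = 0.75 × 469 × 706.86 × 8 × 1 = 1989.1 kN.
Bearing (20 mm plate, F_u = 450 MPa): end bolts L_c = 58 − 33/2 = 41.5, R_n = min(1.2×41.5×20×450, 2.4×30×20×450) = 448.2 kN/bolt; interior L_c = 110 − 33 = 77, R_n = 648 kN/bolt. φR_n = 0.75 × (2×448.2 + 6×648) = 3588.3 kN.
Tension yield (gross): A_g = 255×20 = 5100 mm². φR_n = 0.90 × 345 × 5100 = 1583.6 kN.
Governing: min(1989.1, 3588.3, 1583.6) = 1583.6 kN → gross-section yield.

1583.6 kN (gross-section yield governs)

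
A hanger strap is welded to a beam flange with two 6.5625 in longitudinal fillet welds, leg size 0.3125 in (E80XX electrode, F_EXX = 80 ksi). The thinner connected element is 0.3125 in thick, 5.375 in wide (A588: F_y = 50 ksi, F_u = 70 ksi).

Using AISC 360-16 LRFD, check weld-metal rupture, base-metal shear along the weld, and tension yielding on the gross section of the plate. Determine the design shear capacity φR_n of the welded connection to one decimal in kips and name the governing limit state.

75.6 kips (gross-section yield governs)

Weld metal: throat = 0.707×0.3125 = 0.22094 in, L = 2×6.5625 = 13.125 in. φR_n = 0.75 × 0.6 × 80 × 0.22094 × 13.125 = 104.4 kips.
Base metal shear (0.3125 in plate): yield φR_n = 1.0×0.6×50×0.3125×13.125 = 123.0 kips; rupture φR_n = 0.75×0.6×70×0.3125×13.125 = 129.2 kips; take 123.0 kips (yield).
Tension yield (gross): A_g = 5.375×0.3125 = 1.6797 in². φR_n = 0.90 × 50 × 1.6797 = 75.6 kips.
Governing: min(104.4, 123.0, 75.6) = 75.6 kips → gross-section yield.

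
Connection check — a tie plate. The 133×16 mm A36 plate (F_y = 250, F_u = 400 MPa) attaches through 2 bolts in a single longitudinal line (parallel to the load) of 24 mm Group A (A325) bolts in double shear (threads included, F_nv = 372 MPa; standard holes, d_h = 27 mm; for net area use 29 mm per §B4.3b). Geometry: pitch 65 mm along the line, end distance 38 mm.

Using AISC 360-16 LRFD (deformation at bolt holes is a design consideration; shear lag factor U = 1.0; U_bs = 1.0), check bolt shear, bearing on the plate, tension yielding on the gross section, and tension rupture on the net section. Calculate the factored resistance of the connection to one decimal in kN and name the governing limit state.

Bolt shear: A_b = π(24)²/4 = 452.39 mm². φR_n = 0.75 × 372 × 452.39 × 2 × 2 = 504.9 kN.
Bearing (16 mm plate, F_u = 400 MPa): end bolts L_c = 38 − 27/2 = 24.5, R_n = min(1.2×24.5×16×400, 2.4×24×16×400) = 188.16 kN/bolt; interior L_c = 65 − 27 = 38, R_n = 291.84 kN/bolt. φR_n = 0.75 × (1×188.16 + 1×291.84) = 360.0 kN.
Tension yield (gross): A_g = 133×16 = 2128 mm². φR_n = 0.90 × 250 × 2128 = 478.8 kN.
Tension rupture (net): A_n = (133 − 1×29)×16 = 1664 mm² (U = 1.0, A_e = A_n). φR_n = 0.75 × 400 × 1664 = 499.2 kN.
Governing: min(504.9, 360.0, 478.8, 499.2) = 360.0 kN → bearing.

360.0 kN (bearing governs)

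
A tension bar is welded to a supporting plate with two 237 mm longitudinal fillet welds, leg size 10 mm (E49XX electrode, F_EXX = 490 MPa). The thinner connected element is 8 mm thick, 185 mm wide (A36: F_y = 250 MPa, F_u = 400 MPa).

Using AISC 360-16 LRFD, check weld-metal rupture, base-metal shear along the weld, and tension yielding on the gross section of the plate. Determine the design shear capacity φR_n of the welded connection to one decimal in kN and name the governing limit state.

333.0 kN (gross-section yield governs)

Weld metal: throat = 0.707×10 = 7.07 mm, L = 2×237 = 474 mm. φR_n = 0.75 × 0.6 × 490 × 7.07 × 474 = 738.9 kN.
Base metal shear (8 mm plate): yield φR_n = 1.0×0.6×250×8×474 = 568.8 kN; rupture φR_n = 0.75×0.6×400×8×474 = 682.6 kN; take 568.8 kN (yield).
Tension yield (gross): A_g = 185×8 = 1480 mm². φR_n = 0.90 × 250 × 1480 = 333.0 kN.
Governing: min(738.9, 568.8, 333.0) = 333.0 kN → gross-section yield.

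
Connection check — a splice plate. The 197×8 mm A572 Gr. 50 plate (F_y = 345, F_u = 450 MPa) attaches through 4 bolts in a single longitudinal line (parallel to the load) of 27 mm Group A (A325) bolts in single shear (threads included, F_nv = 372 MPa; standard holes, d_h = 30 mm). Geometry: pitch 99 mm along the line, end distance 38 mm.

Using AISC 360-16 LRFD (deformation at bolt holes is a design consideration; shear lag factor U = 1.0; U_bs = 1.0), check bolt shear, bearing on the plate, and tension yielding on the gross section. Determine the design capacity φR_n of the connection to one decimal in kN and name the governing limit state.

489.3 kN (gross-section yield governs)

Bolt shear: A_b = π(27)²/4 = 572.56 mm². φR_n = 0.75 × 372 × 572.56 × 4 × 1 = 639.0 kN.
Bearing (8 mm plate, F_u = 450 MPa): end bolts L_c = 38 − 30/2 = 23, R_n = min(1.2×23×8×450, 2.4×27×8×450) = 99.36 kN/bolt; interior L_c = 99 − 30 = 69, R_n = 233.28 kN/bolt. φR_n = 0.75 × (1×99.36 + 3×233.28) = 599.4 kN.
Tension yield (gross): A_g = 197×8 = 1576 mm². φR_n = 0.90 × 345 × 1576 = 489.3 kN.
Governing: min(639.0, 599.4, 489.3) = 489.3 kN → gross-section yield.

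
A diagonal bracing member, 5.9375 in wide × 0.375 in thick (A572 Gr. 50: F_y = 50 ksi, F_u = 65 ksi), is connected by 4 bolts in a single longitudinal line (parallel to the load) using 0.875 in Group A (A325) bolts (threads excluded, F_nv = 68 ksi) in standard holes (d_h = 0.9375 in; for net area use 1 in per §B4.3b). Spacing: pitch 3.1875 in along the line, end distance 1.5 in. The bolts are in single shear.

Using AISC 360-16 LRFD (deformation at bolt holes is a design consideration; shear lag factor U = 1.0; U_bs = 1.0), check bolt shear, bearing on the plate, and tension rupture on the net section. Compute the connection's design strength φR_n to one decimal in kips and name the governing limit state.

90.3 kips (net-section rupture governs)

Bolt shear: A_b = π(0.875)²/4 = 0.60132 in². φR_n = 0.75 × 68 × 0.60132 × 4 × 1 = 122.7 kips.
Bearing (0.375 in plate, F_u = 65 ksi): end bolts L_c = 1.5 − 0.9375/2 = 1.03125, R_n = min(1.2×1.03125×0.375×65, 2.4×0.875×0.375×65) = 30.164 kips/bolt; interior L_c = 3.1875 − 0.9375 = 2.25, R_n = 51.188 kips/bolt. φR_n = 0.75 × (1×30.164 + 3×51.188) = 137.8 kips.
Tension rupture (net): A_n = (5.9375 − 1×1)×0.375 = 1.8516 in² (U = 1.0, A_e = A_n). φR_n = 0.75 × 65 × 1.8516 = 90.3 kips.
Governing: min(122.7, 137.8, 90.3) = 90.3 kips → net-section rupture.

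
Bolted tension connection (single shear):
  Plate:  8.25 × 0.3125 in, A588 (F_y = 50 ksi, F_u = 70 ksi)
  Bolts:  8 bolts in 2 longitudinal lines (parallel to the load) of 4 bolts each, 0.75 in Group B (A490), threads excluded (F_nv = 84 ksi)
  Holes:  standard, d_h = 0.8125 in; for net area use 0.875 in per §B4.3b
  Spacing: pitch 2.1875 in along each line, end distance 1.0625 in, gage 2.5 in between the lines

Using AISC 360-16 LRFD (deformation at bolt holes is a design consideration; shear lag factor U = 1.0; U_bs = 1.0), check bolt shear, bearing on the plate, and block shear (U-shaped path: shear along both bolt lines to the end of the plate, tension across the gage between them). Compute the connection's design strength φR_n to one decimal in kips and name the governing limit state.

Bolt shear: A_b = π(0.75)²/4 = 0.44179 in². φR_n = 0.75 × 84 × 0.44179 × 8 × 1 = 222.7 kips.
Bearing (0.3125 in plate, F_u = 70 ksi): end bolts L_c = 1.0625 − 0.8125/2 = 0.65625, R_n = min(1.2×0.65625×0.3125×70, 2.4×0.75×0.3125×70) = 17.227 kips/bolt; interior L_c = 2.1875 − 0.8125 = 1.375, R_n = 36.094 kips/bolt. φR_n = 0.75 × (2×17.227 + 6×36.094) = 188.3 kips.
Block shear: shear path 2×[1.0625+3×2.1875] = 2×7.625 in, A_gv = 4.7656, A_nv = 2×(7.625 − 3.5×0.875)×0.3125 = 2.8516 in²; tension across gage: (2.5 − 1×0.875)×0.3125 = 0.50781 in². R_n = min(0.6×70×2.8516, 0.6×50×4.7656) + 1.0×70×0.50781 = min(119.77, 142.97) + 35.547 = 155.32 kips. φR_n = 0.75 × 155.32 = 116.5 kips.
Governing: min(222.7, 188.3, 116.5) = 116.5 kips → block shear.

116.5 kips (block shear governs)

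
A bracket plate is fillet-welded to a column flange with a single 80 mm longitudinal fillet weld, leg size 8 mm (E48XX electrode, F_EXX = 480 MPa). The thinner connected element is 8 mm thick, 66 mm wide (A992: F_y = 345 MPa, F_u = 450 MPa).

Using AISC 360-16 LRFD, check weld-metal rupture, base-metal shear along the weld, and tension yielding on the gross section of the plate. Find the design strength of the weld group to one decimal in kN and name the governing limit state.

Weld metal: throat = 0.707×8 = 5.656 mm, L = 80 mm. φR_n = 0.75 × 0.6 × 480 × 5.656 × 80 = 97.7 kN.
Base metal shear (8 mm plate): yield φR_n = 1.0×0.6×345×8×80 = 132.5 kN; rupture φR_n = 0.75×0.6×450×8×80 = 129.6 kN; take 129.6 kN (rupture).
Tension yield (gross): A_g = 66×8 = 528 mm². φR_n = 0.90 × 345 × 528 = 163.9 kN.
Governing: min(97.7, 129.6, 163.9) = 97.7 kN → weld metal.

97.7 kN (weld metal governs)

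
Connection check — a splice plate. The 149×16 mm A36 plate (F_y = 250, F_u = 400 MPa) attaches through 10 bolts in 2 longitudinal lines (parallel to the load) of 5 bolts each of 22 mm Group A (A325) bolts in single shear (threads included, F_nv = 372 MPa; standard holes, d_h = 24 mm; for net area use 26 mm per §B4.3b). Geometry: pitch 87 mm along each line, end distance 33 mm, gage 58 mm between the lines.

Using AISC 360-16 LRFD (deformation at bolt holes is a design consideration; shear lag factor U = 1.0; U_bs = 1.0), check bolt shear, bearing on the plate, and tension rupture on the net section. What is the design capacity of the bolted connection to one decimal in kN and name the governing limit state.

Bolt shear: A_b = π(22)²/4 = 380.13 mm². φR_n = 0.75 × 372 × 380.13 × 10 × 1 = 1060.6 kN.
Bearing (16 mm plate, F_u = 400 MPa): end bolts L_c = 33 − 24/2 = 21, R_n = min(1.2×21×16×400, 2.4×22×16×400) = 161.28 kN/bolt; interior L_c = 87 − 24 = 63, R_n = 337.92 kN/bolt. φR_n = 0.75 × (2×161.28 + 8×337.92) = 2269.4 kN.
Tension rupture (net): A_n = (149 − 2×26)×16 = 1552 mm² (U = 1.0, A_e = A_n). φR_n = 0.75 × 400 × 1552 = 465.6 kN.
Governing: min(1060.6, 2269.4, 465.6) = 465.6 kN → net-section rupture.

465.6 kN (net-section rupture governs)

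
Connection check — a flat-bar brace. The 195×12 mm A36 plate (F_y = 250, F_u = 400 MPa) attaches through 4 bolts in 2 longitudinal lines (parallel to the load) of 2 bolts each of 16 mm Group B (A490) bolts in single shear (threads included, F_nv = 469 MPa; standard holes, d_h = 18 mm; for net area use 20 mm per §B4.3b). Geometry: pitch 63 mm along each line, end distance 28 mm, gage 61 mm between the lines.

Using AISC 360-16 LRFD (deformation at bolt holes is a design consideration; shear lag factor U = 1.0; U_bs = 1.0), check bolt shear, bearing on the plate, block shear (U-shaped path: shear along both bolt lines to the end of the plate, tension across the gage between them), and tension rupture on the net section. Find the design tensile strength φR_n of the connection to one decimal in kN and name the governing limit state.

282.9 kN (bolt shear governs)

Bolt shear: A_b = π(16)²/4 = 201.06 mm². φR_n = 0.75 × 469 × 201.06 × 4 × 1 = 282.9 kN.
Bearing (12 mm plate, F_u = 400 MPa): end bolts L_c = 28 − 18/2 = 19, R_n = min(1.2×19×12×400, 2.4×16×12×400) = 109.44 kN/bolt; interior L_c = 63 − 18 = 45, R_n = 184.32 kN/bolt. φR_n = 0.75 × (2×109.44 + 2×184.32) = 440.6 kN.
Block shear: shear path 2×[28+1×63] = 2×91 mm, A_gv = 2184, A_nv = 2×(91 − 1.5×20)×12 = 1464 mm²; tension across gage: (61 − 1×20)×12 = 492 mm². R_n = min(0.6×400×1464, 0.6×250×2184) + 1.0×400×492 = min(351.36, 327.6) + 196.8 = 524.4 kN. φR_n = 0.75 × 524.4 = 393.3 kN.
Tension rupture (net): A_n = (195 − 2×20)×12 = 1860 mm² (U = 1.0, A_e = A_n). φR_n = 0.75 × 400 × 1860 = 558.0 kN.
Governing: min(282.9, 440.6, 393.3, 558.0) = 282.9 kN → bolt shear.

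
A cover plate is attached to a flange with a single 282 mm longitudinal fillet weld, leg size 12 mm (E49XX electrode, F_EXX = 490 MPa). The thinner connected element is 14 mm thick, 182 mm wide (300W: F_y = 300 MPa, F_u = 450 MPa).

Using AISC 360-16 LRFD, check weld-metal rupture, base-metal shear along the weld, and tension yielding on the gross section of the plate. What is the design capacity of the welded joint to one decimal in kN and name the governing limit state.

527.5 kN (weld metal governs)

Weld metal: throat = 0.707×12 = 8.484 mm, L = 282 mm. φR_n = 0.75 × 0.6 × 490 × 8.484 × 282 = 527.5 kN.
Base metal shear (14 mm plate): yield φR_n = 1.0×0.6×300×14×282 = 710.6 kN; rupture φR_n = 0.75×0.6×450×14×282 = 799.5 kN; take 710.6 kN (yield).
Tension yield (gross): A_g = 182×14 = 2548 mm². φR_n = 0.90 × 300 × 2548 = 688.0 kN.
Governing: min(527.5, 710.6, 688.0) = 527.5 kN → weld metal.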